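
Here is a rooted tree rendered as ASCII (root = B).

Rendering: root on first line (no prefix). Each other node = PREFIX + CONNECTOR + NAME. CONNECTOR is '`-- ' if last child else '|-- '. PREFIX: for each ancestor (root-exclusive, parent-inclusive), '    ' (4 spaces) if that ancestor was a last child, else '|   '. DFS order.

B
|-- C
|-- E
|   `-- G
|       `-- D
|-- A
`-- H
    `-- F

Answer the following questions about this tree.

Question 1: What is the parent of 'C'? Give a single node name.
Scan adjacency: C appears as child of B

Answer: B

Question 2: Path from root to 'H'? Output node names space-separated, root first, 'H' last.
Answer: B H

Derivation:
Walk down from root: B -> H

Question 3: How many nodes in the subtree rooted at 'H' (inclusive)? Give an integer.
Answer: 2

Derivation:
Subtree rooted at H contains: F, H
Count = 2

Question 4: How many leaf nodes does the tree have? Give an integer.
Leaves (nodes with no children): A, C, D, F

Answer: 4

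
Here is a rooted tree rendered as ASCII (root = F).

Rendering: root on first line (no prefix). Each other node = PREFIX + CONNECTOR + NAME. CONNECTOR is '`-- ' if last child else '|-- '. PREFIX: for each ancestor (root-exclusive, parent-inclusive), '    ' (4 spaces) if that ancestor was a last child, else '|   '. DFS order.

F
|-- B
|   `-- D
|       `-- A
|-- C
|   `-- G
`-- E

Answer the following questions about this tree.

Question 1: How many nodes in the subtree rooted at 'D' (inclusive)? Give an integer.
Answer: 2

Derivation:
Subtree rooted at D contains: A, D
Count = 2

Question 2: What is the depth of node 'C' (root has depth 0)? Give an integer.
Answer: 1

Derivation:
Path from root to C: F -> C
Depth = number of edges = 1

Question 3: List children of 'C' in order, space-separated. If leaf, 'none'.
Answer: G

Derivation:
Node C's children (from adjacency): G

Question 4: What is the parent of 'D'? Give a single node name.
Answer: B

Derivation:
Scan adjacency: D appears as child of B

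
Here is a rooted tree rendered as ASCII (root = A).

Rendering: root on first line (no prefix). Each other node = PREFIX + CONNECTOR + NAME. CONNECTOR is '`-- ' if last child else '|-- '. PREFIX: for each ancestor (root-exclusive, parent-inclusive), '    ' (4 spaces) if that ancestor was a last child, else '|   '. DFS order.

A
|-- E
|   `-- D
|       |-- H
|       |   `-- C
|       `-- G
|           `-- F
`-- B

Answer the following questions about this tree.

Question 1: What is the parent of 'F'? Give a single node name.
Answer: G

Derivation:
Scan adjacency: F appears as child of G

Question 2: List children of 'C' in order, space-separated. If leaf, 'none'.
Answer: none

Derivation:
Node C's children (from adjacency): (leaf)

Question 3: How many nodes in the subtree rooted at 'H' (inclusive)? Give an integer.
Subtree rooted at H contains: C, H
Count = 2

Answer: 2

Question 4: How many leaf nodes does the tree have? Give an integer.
Answer: 3

Derivation:
Leaves (nodes with no children): B, C, F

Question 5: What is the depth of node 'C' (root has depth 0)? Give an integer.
Path from root to C: A -> E -> D -> H -> C
Depth = number of edges = 4

Answer: 4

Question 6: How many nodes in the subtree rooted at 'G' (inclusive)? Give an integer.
Answer: 2

Derivation:
Subtree rooted at G contains: F, G
Count = 2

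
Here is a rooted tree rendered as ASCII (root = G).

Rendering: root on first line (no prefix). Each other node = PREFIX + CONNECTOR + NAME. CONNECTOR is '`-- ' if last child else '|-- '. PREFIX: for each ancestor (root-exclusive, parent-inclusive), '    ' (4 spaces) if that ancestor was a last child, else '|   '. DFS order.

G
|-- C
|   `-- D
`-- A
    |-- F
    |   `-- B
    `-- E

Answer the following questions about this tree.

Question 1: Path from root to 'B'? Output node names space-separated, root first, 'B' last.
Walk down from root: G -> A -> F -> B

Answer: G A F B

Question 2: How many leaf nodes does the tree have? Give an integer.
Answer: 3

Derivation:
Leaves (nodes with no children): B, D, E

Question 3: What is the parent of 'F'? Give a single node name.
Scan adjacency: F appears as child of A

Answer: A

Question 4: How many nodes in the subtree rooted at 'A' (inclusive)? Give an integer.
Subtree rooted at A contains: A, B, E, F
Count = 4

Answer: 4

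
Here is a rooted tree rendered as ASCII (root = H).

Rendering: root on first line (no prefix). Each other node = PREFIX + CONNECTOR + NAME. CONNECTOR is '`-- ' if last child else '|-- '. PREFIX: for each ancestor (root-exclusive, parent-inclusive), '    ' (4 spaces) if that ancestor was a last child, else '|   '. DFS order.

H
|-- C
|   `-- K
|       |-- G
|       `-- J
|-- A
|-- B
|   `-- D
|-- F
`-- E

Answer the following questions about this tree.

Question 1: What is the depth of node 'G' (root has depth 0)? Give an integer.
Path from root to G: H -> C -> K -> G
Depth = number of edges = 3

Answer: 3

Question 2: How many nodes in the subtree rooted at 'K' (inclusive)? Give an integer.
Subtree rooted at K contains: G, J, K
Count = 3

Answer: 3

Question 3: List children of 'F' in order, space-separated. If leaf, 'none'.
Answer: none

Derivation:
Node F's children (from adjacency): (leaf)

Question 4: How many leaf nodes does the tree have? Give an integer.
Answer: 6

Derivation:
Leaves (nodes with no children): A, D, E, F, G, J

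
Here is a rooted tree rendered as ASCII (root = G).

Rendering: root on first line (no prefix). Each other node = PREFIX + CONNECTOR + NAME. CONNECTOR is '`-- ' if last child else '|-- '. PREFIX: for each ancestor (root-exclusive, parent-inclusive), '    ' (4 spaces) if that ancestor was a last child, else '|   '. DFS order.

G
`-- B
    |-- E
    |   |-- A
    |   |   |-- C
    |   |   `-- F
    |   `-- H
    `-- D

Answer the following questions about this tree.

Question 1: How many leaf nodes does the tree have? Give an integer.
Answer: 4

Derivation:
Leaves (nodes with no children): C, D, F, H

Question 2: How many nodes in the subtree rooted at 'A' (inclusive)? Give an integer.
Subtree rooted at A contains: A, C, F
Count = 3

Answer: 3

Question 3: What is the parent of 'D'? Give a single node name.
Answer: B

Derivation:
Scan adjacency: D appears as child of B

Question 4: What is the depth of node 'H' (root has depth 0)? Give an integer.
Answer: 3

Derivation:
Path from root to H: G -> B -> E -> H
Depth = number of edges = 3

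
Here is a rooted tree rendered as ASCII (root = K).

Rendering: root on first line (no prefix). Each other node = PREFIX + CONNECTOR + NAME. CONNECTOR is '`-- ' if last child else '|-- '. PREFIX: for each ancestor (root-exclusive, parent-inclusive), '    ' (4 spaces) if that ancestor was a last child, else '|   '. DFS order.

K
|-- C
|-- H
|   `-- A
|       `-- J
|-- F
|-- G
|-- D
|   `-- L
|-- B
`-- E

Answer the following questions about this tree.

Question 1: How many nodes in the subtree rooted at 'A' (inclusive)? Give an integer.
Subtree rooted at A contains: A, J
Count = 2

Answer: 2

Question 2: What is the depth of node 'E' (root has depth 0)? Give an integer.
Path from root to E: K -> E
Depth = number of edges = 1

Answer: 1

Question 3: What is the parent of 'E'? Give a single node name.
Answer: K

Derivation:
Scan adjacency: E appears as child of K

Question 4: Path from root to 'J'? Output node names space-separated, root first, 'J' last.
Answer: K H A J

Derivation:
Walk down from root: K -> H -> A -> J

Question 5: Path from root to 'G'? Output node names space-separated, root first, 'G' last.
Walk down from root: K -> G

Answer: K G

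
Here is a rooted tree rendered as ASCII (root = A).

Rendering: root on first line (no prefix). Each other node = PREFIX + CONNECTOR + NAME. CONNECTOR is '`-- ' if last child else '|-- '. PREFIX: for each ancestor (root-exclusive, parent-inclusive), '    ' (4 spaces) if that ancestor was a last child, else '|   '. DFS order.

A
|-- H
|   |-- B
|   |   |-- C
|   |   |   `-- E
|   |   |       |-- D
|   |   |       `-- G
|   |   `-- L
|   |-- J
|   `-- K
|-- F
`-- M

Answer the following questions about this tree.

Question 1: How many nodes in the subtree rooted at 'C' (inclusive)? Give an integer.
Answer: 4

Derivation:
Subtree rooted at C contains: C, D, E, G
Count = 4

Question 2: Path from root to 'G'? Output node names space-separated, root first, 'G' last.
Walk down from root: A -> H -> B -> C -> E -> G

Answer: A H B C E G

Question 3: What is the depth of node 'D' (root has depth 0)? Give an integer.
Path from root to D: A -> H -> B -> C -> E -> D
Depth = number of edges = 5

Answer: 5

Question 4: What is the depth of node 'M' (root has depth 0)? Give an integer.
Path from root to M: A -> M
Depth = number of edges = 1

Answer: 1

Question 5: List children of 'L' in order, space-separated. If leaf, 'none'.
Answer: none

Derivation:
Node L's children (from adjacency): (leaf)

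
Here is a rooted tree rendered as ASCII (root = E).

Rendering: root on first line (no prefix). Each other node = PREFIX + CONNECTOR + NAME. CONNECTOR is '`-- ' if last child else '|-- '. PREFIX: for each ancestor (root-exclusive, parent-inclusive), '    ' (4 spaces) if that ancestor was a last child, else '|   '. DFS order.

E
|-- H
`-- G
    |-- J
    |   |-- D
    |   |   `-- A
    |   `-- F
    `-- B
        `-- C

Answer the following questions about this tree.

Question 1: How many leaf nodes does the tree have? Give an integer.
Leaves (nodes with no children): A, C, F, H

Answer: 4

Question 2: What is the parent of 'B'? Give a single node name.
Scan adjacency: B appears as child of G

Answer: G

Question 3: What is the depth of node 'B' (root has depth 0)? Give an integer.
Answer: 2

Derivation:
Path from root to B: E -> G -> B
Depth = number of edges = 2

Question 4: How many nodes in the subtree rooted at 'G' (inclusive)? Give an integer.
Answer: 7

Derivation:
Subtree rooted at G contains: A, B, C, D, F, G, J
Count = 7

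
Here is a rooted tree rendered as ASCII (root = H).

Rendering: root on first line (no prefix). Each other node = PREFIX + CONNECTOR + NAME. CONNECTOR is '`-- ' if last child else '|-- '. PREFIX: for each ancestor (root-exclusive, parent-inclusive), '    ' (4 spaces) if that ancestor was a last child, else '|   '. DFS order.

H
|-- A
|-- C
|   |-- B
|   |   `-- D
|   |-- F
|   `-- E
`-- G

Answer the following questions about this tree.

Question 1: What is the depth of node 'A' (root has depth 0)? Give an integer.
Path from root to A: H -> A
Depth = number of edges = 1

Answer: 1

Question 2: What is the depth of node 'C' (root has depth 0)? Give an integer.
Answer: 1

Derivation:
Path from root to C: H -> C
Depth = number of edges = 1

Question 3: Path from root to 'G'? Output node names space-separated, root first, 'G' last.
Answer: H G

Derivation:
Walk down from root: H -> G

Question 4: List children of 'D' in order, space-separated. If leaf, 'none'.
Answer: none

Derivation:
Node D's children (from adjacency): (leaf)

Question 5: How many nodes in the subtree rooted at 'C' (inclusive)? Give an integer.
Answer: 5

Derivation:
Subtree rooted at C contains: B, C, D, E, F
Count = 5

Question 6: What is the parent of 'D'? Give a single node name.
Answer: B

Derivation:
Scan adjacency: D appears as child of B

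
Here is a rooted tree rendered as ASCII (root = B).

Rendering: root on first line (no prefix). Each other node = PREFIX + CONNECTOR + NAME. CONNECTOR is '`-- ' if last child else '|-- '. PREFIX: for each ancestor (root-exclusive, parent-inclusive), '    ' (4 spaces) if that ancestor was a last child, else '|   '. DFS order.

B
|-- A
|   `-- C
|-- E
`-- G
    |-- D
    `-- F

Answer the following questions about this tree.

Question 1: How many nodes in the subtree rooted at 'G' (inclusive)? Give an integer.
Subtree rooted at G contains: D, F, G
Count = 3

Answer: 3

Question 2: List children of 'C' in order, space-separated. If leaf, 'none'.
Node C's children (from adjacency): (leaf)

Answer: none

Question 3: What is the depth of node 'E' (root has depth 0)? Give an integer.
Path from root to E: B -> E
Depth = number of edges = 1

Answer: 1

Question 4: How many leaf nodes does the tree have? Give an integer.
Leaves (nodes with no children): C, D, E, F

Answer: 4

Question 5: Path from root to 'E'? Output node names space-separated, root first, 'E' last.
Walk down from root: B -> E

Answer: B E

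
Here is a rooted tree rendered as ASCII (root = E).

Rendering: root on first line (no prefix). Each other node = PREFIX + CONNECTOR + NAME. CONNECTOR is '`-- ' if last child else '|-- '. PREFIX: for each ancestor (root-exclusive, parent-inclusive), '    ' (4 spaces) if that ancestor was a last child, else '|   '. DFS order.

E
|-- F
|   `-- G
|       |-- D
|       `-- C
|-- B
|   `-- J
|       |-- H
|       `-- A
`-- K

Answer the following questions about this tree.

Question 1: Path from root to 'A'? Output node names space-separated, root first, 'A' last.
Walk down from root: E -> B -> J -> A

Answer: E B J A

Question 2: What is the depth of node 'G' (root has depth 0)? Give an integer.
Path from root to G: E -> F -> G
Depth = number of edges = 2

Answer: 2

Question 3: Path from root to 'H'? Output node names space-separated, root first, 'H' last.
Walk down from root: E -> B -> J -> H

Answer: E B J H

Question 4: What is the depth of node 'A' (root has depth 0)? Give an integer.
Answer: 3

Derivation:
Path from root to A: E -> B -> J -> A
Depth = number of edges = 3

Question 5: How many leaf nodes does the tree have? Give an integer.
Answer: 5

Derivation:
Leaves (nodes with no children): A, C, D, H, K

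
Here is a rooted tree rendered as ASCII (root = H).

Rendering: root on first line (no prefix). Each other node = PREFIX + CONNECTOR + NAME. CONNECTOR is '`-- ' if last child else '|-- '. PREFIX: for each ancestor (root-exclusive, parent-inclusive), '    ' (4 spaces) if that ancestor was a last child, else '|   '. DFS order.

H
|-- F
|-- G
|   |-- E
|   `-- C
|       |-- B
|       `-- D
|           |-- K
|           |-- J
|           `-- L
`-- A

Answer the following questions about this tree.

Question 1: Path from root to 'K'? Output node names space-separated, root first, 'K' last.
Answer: H G C D K

Derivation:
Walk down from root: H -> G -> C -> D -> K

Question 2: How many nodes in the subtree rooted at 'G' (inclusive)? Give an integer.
Answer: 8

Derivation:
Subtree rooted at G contains: B, C, D, E, G, J, K, L
Count = 8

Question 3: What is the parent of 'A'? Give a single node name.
Answer: H

Derivation:
Scan adjacency: A appears as child of H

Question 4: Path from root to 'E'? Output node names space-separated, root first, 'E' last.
Walk down from root: H -> G -> E

Answer: H G E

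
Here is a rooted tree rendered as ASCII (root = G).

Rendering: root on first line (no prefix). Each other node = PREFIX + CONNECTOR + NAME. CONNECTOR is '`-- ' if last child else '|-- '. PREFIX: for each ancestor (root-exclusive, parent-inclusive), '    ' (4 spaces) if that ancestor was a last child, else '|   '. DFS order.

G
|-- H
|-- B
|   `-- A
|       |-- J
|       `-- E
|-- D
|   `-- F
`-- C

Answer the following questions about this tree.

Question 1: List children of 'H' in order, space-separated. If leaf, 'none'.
Node H's children (from adjacency): (leaf)

Answer: none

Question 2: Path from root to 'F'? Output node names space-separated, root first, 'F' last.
Answer: G D F

Derivation:
Walk down from root: G -> D -> F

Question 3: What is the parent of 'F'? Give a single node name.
Scan adjacency: F appears as child of D

Answer: D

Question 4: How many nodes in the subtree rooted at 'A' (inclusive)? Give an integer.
Subtree rooted at A contains: A, E, J
Count = 3

Answer: 3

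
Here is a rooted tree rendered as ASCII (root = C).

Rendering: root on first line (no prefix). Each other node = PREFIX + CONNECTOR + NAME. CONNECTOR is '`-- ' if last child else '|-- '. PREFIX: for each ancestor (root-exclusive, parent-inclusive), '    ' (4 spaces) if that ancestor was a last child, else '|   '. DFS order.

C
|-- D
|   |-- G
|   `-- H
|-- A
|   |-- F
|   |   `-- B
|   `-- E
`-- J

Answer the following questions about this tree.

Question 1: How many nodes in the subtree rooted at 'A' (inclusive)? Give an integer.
Subtree rooted at A contains: A, B, E, F
Count = 4

Answer: 4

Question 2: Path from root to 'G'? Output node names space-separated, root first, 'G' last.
Answer: C D G

Derivation:
Walk down from root: C -> D -> G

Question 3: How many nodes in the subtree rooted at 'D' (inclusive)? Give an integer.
Answer: 3

Derivation:
Subtree rooted at D contains: D, G, H
Count = 3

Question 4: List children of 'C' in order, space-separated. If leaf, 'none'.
Answer: D A J

Derivation:
Node C's children (from adjacency): D, A, J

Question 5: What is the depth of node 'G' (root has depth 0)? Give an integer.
Path from root to G: C -> D -> G
Depth = number of edges = 2

Answer: 2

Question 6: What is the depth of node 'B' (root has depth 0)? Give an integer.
Path from root to B: C -> A -> F -> B
Depth = number of edges = 3

Answer: 3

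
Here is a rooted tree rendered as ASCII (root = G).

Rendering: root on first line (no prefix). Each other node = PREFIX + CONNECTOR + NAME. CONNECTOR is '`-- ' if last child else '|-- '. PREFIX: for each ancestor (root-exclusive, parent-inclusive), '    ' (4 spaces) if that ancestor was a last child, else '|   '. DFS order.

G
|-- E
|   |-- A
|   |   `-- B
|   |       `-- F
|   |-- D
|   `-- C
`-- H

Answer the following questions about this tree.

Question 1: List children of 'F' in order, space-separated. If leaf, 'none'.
Node F's children (from adjacency): (leaf)

Answer: none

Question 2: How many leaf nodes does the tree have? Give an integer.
Answer: 4

Derivation:
Leaves (nodes with no children): C, D, F, H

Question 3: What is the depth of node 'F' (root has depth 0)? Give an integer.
Answer: 4

Derivation:
Path from root to F: G -> E -> A -> B -> F
Depth = number of edges = 4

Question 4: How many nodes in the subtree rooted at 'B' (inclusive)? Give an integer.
Answer: 2

Derivation:
Subtree rooted at B contains: B, F
Count = 2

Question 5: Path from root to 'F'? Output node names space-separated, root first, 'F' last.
Walk down from root: G -> E -> A -> B -> F

Answer: G E A B F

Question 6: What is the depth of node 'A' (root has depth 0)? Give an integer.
Path from root to A: G -> E -> A
Depth = number of edges = 2

Answer: 2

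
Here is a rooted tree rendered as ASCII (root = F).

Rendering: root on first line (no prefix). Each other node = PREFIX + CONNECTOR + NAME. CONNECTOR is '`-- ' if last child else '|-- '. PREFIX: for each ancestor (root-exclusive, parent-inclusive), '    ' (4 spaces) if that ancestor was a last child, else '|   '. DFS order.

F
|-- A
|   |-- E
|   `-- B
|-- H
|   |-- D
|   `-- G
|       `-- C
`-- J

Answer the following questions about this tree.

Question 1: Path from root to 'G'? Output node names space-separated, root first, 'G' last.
Answer: F H G

Derivation:
Walk down from root: F -> H -> G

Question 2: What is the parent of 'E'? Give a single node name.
Answer: A

Derivation:
Scan adjacency: E appears as child of A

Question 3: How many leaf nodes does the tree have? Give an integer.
Answer: 5

Derivation:
Leaves (nodes with no children): B, C, D, E, J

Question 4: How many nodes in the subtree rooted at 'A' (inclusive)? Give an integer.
Subtree rooted at A contains: A, B, E
Count = 3

Answer: 3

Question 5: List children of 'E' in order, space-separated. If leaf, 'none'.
Node E's children (from adjacency): (leaf)

Answer: none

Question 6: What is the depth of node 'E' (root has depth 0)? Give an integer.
Path from root to E: F -> A -> E
Depth = number of edges = 2

Answer: 2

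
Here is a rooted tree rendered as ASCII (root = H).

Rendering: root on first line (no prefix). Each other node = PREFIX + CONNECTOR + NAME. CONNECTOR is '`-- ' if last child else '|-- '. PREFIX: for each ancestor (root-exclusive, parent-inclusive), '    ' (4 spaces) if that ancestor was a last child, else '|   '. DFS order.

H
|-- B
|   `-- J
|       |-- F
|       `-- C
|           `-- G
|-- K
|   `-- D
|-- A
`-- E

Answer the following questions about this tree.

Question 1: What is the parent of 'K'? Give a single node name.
Answer: H

Derivation:
Scan adjacency: K appears as child of H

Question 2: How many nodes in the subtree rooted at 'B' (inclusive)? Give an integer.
Subtree rooted at B contains: B, C, F, G, J
Count = 5

Answer: 5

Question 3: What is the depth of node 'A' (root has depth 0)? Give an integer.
Answer: 1

Derivation:
Path from root to A: H -> A
Depth = number of edges = 1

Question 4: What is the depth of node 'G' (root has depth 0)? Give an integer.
Answer: 4

Derivation:
Path from root to G: H -> B -> J -> C -> G
Depth = number of edges = 4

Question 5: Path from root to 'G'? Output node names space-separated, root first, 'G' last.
Answer: H B J C G

Derivation:
Walk down from root: H -> B -> J -> C -> G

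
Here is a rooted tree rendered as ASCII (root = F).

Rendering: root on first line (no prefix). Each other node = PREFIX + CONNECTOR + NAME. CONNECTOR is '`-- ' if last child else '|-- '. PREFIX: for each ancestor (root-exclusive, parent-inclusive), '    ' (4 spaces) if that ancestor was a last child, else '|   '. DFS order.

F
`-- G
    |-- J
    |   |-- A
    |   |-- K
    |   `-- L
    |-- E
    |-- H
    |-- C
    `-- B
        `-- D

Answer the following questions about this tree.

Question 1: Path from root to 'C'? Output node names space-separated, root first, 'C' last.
Walk down from root: F -> G -> C

Answer: F G C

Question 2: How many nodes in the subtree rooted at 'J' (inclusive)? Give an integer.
Answer: 4

Derivation:
Subtree rooted at J contains: A, J, K, L
Count = 4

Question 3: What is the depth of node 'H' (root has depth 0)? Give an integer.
Answer: 2

Derivation:
Path from root to H: F -> G -> H
Depth = number of edges = 2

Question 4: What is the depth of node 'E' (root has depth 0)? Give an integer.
Path from root to E: F -> G -> E
Depth = number of edges = 2

Answer: 2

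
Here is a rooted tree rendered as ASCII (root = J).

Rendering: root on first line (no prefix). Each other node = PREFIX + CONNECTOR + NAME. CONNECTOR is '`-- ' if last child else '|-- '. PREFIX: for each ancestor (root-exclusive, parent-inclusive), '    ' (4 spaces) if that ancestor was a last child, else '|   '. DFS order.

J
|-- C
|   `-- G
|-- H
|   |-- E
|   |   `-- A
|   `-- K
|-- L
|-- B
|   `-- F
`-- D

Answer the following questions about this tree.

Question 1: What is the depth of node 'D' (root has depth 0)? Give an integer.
Path from root to D: J -> D
Depth = number of edges = 1

Answer: 1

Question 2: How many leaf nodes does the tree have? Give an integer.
Answer: 6

Derivation:
Leaves (nodes with no children): A, D, F, G, K, L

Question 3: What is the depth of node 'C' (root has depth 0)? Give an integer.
Path from root to C: J -> C
Depth = number of edges = 1

Answer: 1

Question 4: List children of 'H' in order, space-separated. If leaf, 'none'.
Answer: E K

Derivation:
Node H's children (from adjacency): E, K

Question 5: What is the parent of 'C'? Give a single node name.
Scan adjacency: C appears as child of J

Answer: J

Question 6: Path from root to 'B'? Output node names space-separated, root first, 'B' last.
Walk down from root: J -> B

Answer: J B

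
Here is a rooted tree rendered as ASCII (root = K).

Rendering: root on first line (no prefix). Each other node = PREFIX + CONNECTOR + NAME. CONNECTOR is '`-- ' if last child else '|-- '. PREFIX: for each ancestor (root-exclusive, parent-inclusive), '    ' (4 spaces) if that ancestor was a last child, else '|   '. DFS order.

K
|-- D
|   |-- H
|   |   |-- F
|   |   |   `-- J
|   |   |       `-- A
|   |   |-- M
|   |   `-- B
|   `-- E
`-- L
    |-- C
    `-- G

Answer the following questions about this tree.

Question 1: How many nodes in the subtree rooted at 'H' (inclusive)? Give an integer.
Answer: 6

Derivation:
Subtree rooted at H contains: A, B, F, H, J, M
Count = 6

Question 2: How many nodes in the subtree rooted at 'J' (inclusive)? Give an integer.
Answer: 2

Derivation:
Subtree rooted at J contains: A, J
Count = 2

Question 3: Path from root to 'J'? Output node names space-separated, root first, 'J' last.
Walk down from root: K -> D -> H -> F -> J

Answer: K D H F J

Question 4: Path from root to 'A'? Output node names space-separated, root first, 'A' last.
Answer: K D H F J A

Derivation:
Walk down from root: K -> D -> H -> F -> J -> A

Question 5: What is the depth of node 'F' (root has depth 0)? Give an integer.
Answer: 3

Derivation:
Path from root to F: K -> D -> H -> F
Depth = number of edges = 3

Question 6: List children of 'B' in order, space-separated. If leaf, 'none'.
Answer: none

Derivation:
Node B's children (from adjacency): (leaf)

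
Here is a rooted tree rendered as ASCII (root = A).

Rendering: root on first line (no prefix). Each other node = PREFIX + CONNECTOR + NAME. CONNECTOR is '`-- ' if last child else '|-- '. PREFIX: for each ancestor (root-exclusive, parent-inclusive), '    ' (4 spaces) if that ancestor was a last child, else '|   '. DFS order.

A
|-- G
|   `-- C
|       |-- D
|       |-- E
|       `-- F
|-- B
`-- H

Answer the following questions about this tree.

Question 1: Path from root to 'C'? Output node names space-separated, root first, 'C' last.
Answer: A G C

Derivation:
Walk down from root: A -> G -> C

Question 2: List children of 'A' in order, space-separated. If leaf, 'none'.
Answer: G B H

Derivation:
Node A's children (from adjacency): G, B, H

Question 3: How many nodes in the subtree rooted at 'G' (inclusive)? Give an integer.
Answer: 5

Derivation:
Subtree rooted at G contains: C, D, E, F, G
Count = 5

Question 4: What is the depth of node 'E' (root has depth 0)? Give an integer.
Path from root to E: A -> G -> C -> E
Depth = number of edges = 3

Answer: 3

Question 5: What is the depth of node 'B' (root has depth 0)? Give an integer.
Answer: 1

Derivation:
Path from root to B: A -> B
Depth = number of edges = 1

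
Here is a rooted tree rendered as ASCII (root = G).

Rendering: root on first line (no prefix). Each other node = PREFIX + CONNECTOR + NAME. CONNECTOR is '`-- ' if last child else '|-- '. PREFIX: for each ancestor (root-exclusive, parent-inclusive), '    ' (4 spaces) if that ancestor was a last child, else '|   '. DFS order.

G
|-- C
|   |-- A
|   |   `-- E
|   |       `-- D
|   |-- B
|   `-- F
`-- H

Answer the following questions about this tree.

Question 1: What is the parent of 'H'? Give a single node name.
Answer: G

Derivation:
Scan adjacency: H appears as child of G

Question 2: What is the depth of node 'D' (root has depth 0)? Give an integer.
Answer: 4

Derivation:
Path from root to D: G -> C -> A -> E -> D
Depth = number of edges = 4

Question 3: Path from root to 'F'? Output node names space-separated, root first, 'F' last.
Walk down from root: G -> C -> F

Answer: G C F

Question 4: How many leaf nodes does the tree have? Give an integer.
Leaves (nodes with no children): B, D, F, H

Answer: 4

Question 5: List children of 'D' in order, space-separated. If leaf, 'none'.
Node D's children (from adjacency): (leaf)

Answer: none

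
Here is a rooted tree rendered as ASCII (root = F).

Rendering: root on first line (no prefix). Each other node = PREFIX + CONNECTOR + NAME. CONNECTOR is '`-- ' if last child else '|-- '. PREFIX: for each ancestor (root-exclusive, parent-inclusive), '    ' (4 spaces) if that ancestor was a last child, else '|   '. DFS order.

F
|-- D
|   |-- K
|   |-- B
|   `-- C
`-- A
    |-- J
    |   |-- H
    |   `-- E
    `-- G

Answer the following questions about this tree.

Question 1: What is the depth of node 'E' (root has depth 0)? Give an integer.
Path from root to E: F -> A -> J -> E
Depth = number of edges = 3

Answer: 3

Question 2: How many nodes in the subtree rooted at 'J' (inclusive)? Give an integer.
Answer: 3

Derivation:
Subtree rooted at J contains: E, H, J
Count = 3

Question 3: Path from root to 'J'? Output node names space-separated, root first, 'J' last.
Walk down from root: F -> A -> J

Answer: F A J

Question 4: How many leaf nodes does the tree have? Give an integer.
Answer: 6

Derivation:
Leaves (nodes with no children): B, C, E, G, H, K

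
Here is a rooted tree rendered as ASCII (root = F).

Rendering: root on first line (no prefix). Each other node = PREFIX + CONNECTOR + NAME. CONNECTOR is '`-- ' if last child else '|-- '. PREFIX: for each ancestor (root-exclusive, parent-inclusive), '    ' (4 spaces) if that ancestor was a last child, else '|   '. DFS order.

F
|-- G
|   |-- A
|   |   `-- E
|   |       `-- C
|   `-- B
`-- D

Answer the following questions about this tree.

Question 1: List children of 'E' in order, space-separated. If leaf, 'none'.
Answer: C

Derivation:
Node E's children (from adjacency): C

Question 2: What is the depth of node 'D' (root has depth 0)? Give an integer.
Path from root to D: F -> D
Depth = number of edges = 1

Answer: 1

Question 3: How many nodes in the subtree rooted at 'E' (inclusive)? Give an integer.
Subtree rooted at E contains: C, E
Count = 2

Answer: 2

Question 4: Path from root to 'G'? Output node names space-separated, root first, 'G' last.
Answer: F G

Derivation:
Walk down from root: F -> G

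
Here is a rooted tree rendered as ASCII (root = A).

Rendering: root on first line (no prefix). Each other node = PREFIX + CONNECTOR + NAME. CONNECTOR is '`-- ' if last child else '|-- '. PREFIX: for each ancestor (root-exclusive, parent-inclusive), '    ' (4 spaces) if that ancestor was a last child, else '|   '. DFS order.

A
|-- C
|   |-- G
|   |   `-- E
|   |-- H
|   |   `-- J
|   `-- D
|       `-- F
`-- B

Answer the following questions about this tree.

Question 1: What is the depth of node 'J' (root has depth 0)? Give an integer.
Answer: 3

Derivation:
Path from root to J: A -> C -> H -> J
Depth = number of edges = 3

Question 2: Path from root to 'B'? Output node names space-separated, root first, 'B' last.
Walk down from root: A -> B

Answer: A B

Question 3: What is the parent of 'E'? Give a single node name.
Scan adjacency: E appears as child of G

Answer: G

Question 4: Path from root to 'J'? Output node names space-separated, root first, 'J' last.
Answer: A C H J

Derivation:
Walk down from root: A -> C -> H -> J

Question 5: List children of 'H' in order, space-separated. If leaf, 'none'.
Answer: J

Derivation:
Node H's children (from adjacency): J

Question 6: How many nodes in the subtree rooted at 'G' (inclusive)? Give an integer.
Answer: 2

Derivation:
Subtree rooted at G contains: E, G
Count = 2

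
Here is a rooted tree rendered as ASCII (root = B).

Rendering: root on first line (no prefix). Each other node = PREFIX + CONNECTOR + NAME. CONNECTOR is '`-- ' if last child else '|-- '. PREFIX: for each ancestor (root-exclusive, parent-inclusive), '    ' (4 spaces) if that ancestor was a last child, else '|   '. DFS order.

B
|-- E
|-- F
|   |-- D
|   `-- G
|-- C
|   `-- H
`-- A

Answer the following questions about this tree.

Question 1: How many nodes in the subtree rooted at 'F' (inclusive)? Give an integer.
Answer: 3

Derivation:
Subtree rooted at F contains: D, F, G
Count = 3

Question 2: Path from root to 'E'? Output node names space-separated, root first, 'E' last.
Walk down from root: B -> E

Answer: B E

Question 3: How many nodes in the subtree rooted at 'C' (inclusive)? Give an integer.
Subtree rooted at C contains: C, H
Count = 2

Answer: 2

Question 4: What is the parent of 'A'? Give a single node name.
Scan adjacency: A appears as child of B

Answer: B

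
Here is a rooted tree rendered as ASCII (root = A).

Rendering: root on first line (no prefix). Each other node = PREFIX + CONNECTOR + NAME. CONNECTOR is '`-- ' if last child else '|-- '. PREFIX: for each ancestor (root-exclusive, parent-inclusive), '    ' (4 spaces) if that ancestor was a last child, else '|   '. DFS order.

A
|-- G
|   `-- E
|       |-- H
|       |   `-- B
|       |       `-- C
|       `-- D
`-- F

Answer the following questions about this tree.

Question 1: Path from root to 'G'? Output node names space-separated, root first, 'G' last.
Answer: A G

Derivation:
Walk down from root: A -> G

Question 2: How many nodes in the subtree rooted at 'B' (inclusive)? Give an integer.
Answer: 2

Derivation:
Subtree rooted at B contains: B, C
Count = 2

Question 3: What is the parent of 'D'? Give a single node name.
Answer: E

Derivation:
Scan adjacency: D appears as child of E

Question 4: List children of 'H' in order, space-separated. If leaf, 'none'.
Answer: B

Derivation:
Node H's children (from adjacency): B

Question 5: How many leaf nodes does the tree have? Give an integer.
Leaves (nodes with no children): C, D, F

Answer: 3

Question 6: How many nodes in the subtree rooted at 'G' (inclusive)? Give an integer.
Subtree rooted at G contains: B, C, D, E, G, H
Count = 6

Answer: 6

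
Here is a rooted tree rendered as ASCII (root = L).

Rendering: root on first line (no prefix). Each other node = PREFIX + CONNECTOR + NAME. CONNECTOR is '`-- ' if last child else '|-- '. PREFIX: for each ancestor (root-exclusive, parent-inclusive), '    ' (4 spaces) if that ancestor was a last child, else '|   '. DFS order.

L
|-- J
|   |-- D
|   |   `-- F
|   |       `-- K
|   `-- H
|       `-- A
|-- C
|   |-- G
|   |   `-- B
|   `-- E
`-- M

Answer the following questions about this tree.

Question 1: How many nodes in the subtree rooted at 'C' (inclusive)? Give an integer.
Answer: 4

Derivation:
Subtree rooted at C contains: B, C, E, G
Count = 4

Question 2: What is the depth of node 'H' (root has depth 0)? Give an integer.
Answer: 2

Derivation:
Path from root to H: L -> J -> H
Depth = number of edges = 2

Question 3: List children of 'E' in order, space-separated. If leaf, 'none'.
Answer: none

Derivation:
Node E's children (from adjacency): (leaf)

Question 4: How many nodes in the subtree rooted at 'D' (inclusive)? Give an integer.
Answer: 3

Derivation:
Subtree rooted at D contains: D, F, K
Count = 3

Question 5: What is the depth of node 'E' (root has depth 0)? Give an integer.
Path from root to E: L -> C -> E
Depth = number of edges = 2

Answer: 2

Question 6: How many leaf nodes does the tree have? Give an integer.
Answer: 5

Derivation:
Leaves (nodes with no children): A, B, E, K, M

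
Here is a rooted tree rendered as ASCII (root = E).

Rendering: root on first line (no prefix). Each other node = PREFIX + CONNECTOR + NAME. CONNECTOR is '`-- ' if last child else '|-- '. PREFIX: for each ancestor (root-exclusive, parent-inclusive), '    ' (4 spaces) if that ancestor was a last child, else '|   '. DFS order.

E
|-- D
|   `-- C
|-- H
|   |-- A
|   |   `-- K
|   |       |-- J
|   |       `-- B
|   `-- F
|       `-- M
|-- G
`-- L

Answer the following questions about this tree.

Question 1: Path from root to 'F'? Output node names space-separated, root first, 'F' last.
Answer: E H F

Derivation:
Walk down from root: E -> H -> F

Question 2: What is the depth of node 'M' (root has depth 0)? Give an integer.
Path from root to M: E -> H -> F -> M
Depth = number of edges = 3

Answer: 3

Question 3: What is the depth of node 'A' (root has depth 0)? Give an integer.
Path from root to A: E -> H -> A
Depth = number of edges = 2

Answer: 2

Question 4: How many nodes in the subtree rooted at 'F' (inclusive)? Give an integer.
Answer: 2

Derivation:
Subtree rooted at F contains: F, M
Count = 2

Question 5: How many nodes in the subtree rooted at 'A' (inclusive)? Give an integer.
Answer: 4

Derivation:
Subtree rooted at A contains: A, B, J, K
Count = 4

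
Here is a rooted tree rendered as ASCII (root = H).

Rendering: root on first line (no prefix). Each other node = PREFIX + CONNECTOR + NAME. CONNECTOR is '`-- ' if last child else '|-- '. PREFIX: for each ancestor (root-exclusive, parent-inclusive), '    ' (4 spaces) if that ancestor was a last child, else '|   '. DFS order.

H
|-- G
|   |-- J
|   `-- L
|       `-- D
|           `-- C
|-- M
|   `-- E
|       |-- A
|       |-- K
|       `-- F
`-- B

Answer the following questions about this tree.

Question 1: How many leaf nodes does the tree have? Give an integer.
Leaves (nodes with no children): A, B, C, F, J, K

Answer: 6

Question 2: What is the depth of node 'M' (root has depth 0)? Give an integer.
Answer: 1

Derivation:
Path from root to M: H -> M
Depth = number of edges = 1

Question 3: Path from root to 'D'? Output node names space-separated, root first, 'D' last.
Walk down from root: H -> G -> L -> D

Answer: H G L D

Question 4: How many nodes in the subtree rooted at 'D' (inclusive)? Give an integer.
Answer: 2

Derivation:
Subtree rooted at D contains: C, D
Count = 2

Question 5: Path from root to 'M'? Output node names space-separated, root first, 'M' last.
Walk down from root: H -> M

Answer: H M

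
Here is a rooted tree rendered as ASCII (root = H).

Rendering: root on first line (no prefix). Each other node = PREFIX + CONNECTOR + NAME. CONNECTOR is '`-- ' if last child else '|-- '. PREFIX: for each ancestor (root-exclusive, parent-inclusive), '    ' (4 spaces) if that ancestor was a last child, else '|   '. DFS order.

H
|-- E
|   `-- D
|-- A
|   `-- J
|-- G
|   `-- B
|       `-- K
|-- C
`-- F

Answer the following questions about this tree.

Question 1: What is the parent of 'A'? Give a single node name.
Scan adjacency: A appears as child of H

Answer: H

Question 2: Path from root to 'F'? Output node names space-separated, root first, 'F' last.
Walk down from root: H -> F

Answer: H F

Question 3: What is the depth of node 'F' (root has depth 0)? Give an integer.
Answer: 1

Derivation:
Path from root to F: H -> F
Depth = number of edges = 1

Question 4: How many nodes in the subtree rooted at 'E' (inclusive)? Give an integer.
Answer: 2

Derivation:
Subtree rooted at E contains: D, E
Count = 2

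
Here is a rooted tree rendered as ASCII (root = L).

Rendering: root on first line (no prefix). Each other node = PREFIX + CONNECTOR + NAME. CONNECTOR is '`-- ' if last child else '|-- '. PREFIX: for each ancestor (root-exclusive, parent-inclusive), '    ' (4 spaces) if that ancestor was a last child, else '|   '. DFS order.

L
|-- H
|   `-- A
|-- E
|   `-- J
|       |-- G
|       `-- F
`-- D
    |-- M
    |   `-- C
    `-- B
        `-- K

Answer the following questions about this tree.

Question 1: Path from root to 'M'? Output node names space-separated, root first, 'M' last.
Walk down from root: L -> D -> M

Answer: L D M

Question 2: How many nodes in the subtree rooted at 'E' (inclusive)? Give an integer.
Answer: 4

Derivation:
Subtree rooted at E contains: E, F, G, J
Count = 4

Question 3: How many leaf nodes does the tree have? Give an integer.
Leaves (nodes with no children): A, C, F, G, K

Answer: 5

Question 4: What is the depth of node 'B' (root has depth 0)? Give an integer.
Answer: 2

Derivation:
Path from root to B: L -> D -> B
Depth = number of edges = 2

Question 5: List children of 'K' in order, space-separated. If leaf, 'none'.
Node K's children (from adjacency): (leaf)

Answer: none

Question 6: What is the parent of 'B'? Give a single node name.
Answer: D

Derivation:
Scan adjacency: B appears as child of D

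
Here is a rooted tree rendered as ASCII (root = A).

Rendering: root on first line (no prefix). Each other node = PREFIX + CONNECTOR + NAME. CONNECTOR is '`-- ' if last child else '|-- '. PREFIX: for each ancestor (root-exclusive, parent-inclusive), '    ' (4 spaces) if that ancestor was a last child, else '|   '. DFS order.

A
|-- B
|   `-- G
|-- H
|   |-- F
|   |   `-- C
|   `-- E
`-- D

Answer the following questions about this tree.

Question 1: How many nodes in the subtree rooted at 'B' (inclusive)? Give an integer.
Subtree rooted at B contains: B, G
Count = 2

Answer: 2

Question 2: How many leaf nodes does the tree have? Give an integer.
Leaves (nodes with no children): C, D, E, G

Answer: 4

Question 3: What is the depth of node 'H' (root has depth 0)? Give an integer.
Path from root to H: A -> H
Depth = number of edges = 1

Answer: 1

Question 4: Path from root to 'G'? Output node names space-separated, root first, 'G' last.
Walk down from root: A -> B -> G

Answer: A B G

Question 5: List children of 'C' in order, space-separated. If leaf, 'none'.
Node C's children (from adjacency): (leaf)

Answer: none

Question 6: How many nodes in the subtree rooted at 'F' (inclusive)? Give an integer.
Answer: 2

Derivation:
Subtree rooted at F contains: C, F
Count = 2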